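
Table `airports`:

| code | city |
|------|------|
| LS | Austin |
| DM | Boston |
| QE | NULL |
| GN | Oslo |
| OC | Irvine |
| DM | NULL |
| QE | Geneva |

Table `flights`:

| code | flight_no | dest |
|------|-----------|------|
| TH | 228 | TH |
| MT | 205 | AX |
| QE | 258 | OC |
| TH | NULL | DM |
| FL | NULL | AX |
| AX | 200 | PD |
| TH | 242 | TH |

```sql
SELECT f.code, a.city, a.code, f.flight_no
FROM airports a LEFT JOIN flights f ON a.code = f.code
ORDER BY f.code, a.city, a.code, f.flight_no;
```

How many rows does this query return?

7

LEFT JOIN keeps every row from `airports`; unmatched rows get NULL for `flights`'s columns.
Matching on a.code = f.code.
Matched pairs: 2; unmatched a rows kept: 5.
Total: 2 matched + 5 padded = 7 rows.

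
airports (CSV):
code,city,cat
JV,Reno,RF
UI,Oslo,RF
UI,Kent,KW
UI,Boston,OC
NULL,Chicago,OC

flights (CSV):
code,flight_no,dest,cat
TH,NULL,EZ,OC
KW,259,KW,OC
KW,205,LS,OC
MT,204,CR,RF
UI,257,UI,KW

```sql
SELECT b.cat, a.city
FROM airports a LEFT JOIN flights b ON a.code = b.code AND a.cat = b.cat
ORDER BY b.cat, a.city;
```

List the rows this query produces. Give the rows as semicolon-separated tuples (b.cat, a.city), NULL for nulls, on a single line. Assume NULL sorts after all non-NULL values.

(KW, Kent); (NULL, Boston); (NULL, Chicago); (NULL, Oslo); (NULL, Reno)

LEFT JOIN keeps every row from `airports`; unmatched rows get NULL for `flights`'s columns.
Matching on a.code = b.code AND a.cat = b.cat. A NULL in a compared column never satisfies the condition.
- a[0] code=JV, cat=RF → no match; kept with NULLs on the b side.
- a[1] code=UI, cat=RF → no match; kept with NULLs on the b side.
- a[2] code=UI, cat=KW → 1 match(es) in b → 1 row(s).
- a[3] code=UI, cat=OC → no match; kept with NULLs on the b side.
- a[4] code=NULL, cat=OC → no match; kept with NULLs on the b side.
After projecting and ordering:
b.cat | a.city
KW | Kent
NULL | Boston
NULL | Chicago
NULL | Oslo
NULL | Reno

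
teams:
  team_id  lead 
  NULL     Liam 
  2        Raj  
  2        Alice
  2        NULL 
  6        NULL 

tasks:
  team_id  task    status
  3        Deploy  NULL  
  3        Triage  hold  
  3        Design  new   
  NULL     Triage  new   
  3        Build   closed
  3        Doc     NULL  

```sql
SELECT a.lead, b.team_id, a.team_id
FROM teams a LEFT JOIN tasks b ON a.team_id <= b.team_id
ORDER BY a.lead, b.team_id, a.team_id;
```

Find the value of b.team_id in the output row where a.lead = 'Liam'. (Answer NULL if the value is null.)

NULL

LEFT JOIN keeps every row from `teams`; unmatched rows get NULL for `tasks`'s columns.
Matching on a.team_id <= b.team_id. A NULL in a compared column never satisfies the condition.
Matched pairs: 15; unmatched a rows kept: 2.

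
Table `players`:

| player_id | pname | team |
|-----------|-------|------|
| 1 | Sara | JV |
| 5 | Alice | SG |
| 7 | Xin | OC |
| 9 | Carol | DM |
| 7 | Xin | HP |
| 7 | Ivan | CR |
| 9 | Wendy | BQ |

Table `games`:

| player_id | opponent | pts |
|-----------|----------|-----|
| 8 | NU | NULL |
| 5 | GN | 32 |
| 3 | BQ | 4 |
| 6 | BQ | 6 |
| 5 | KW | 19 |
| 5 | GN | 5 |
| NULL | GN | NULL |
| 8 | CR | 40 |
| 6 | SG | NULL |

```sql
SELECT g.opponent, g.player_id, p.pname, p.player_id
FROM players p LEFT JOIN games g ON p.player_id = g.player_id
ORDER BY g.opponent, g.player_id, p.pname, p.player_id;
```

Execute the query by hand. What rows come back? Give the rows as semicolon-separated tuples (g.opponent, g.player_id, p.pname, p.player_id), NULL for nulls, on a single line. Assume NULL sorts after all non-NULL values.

(GN, 5, Alice, 5); (GN, 5, Alice, 5); (KW, 5, Alice, 5); (NULL, NULL, Carol, 9); (NULL, NULL, Ivan, 7); (NULL, NULL, Sara, 1); (NULL, NULL, Wendy, 9); (NULL, NULL, Xin, 7); (NULL, NULL, Xin, 7)

LEFT JOIN keeps every row from `players`; unmatched rows get NULL for `games`'s columns.
Matching on p.player_id = g.player_id. A NULL in a compared column never satisfies the condition.
- p row (player_id=1): no match → kept, g columns NULL.
- p row (player_id=5): matches 3 g row(s) → 3 output row(s).
- p row (player_id=7): no match → kept, g columns NULL.
- p row (player_id=9): no match → kept, g columns NULL.
- p row (player_id=7): no match → kept, g columns NULL.
- p row (player_id=7): no match → kept, g columns NULL.
- p row (player_id=9): no match → kept, g columns NULL.
After projecting and ordering:
g.opponent | g.player_id | p.pname | p.player_id
GN | 5 | Alice | 5
GN | 5 | Alice | 5
KW | 5 | Alice | 5
NULL | NULL | Carol | 9
NULL | NULL | Ivan | 7
NULL | NULL | Sara | 1
NULL | NULL | Wendy | 9
NULL | NULL | Xin | 7
NULL | NULL | Xin | 7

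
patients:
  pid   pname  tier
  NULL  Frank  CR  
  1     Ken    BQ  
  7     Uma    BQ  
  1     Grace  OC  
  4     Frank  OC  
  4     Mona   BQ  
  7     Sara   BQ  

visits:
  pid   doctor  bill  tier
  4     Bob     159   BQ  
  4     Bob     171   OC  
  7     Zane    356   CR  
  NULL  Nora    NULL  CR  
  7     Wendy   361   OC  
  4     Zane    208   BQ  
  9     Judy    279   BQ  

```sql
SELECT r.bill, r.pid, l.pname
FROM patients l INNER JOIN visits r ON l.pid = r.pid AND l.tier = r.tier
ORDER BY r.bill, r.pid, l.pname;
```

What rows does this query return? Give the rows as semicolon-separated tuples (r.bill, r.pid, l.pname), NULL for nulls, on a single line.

(159, 4, Mona); (171, 4, Frank); (208, 4, Mona)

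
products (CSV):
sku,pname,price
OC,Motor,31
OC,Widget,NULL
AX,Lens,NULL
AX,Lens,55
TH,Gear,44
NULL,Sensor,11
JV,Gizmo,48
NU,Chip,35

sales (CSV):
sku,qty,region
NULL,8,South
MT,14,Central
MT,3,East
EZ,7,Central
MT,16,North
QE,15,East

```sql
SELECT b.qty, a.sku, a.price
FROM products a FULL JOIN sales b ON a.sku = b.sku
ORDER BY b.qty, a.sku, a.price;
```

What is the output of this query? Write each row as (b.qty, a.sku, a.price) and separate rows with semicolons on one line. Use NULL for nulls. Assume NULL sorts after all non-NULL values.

FULL OUTER JOIN keeps every row from both sides; unmatched rows get NULL for the other side's columns.
Matching on a.sku = b.sku. A NULL in a compared column never satisfies the condition.
- a row (sku=OC): no match → kept, b columns NULL.
- a row (sku=OC): no match → kept, b columns NULL.
- a row (sku=AX): no match → kept, b columns NULL.
- a row (sku=AX): no match → kept, b columns NULL.
- a row (sku=TH): no match → kept, b columns NULL.
- a row (sku=NULL): no match → kept, b columns NULL.
- a row (sku=JV): no match → kept, b columns NULL.
- a row (sku=NU): no match → kept, b columns NULL.
- plus 6 unmatched b row(s), each kept with NULL a columns.

(3, NULL, NULL); (7, NULL, NULL); (8, NULL, NULL); (14, NULL, NULL); (15, NULL, NULL); (16, NULL, NULL); (NULL, AX, 55); (NULL, AX, NULL); (NULL, JV, 48); (NULL, NU, 35); (NULL, OC, 31); (NULL, OC, NULL); (NULL, TH, 44); (NULL, NULL, 11)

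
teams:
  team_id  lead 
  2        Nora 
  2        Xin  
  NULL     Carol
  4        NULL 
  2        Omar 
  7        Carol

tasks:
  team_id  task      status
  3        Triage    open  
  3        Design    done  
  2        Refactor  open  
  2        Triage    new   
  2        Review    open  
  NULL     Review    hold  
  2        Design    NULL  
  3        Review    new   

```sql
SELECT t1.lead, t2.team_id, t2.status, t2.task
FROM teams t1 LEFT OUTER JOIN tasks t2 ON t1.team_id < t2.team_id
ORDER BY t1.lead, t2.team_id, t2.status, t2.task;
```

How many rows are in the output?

LEFT JOIN keeps every row from `teams`; unmatched rows get NULL for `tasks`'s columns.
Matching on t1.team_id < t2.team_id. A NULL in a compared column never satisfies the condition.
Matched pairs: 9; unmatched t1 rows kept: 3.
Total: 9 matched + 3 padded = 12 rows.

12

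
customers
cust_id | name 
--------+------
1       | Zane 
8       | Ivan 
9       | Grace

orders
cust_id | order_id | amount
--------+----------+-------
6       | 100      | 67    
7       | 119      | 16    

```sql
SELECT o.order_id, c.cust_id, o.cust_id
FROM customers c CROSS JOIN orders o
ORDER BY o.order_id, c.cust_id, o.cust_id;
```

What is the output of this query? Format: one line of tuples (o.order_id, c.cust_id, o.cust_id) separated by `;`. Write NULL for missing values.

(100, 1, 6); (100, 8, 6); (100, 9, 6); (119, 1, 7); (119, 8, 7); (119, 9, 7)

CROSS JOIN pairs every row of `customers` with every row of `orders`: 3 × 2 = 6 rows.
After projecting and ordering:
o.order_id | c.cust_id | o.cust_id
100 | 1 | 6
100 | 8 | 6
100 | 9 | 6
119 | 1 | 7
119 | 8 | 7
119 | 9 | 7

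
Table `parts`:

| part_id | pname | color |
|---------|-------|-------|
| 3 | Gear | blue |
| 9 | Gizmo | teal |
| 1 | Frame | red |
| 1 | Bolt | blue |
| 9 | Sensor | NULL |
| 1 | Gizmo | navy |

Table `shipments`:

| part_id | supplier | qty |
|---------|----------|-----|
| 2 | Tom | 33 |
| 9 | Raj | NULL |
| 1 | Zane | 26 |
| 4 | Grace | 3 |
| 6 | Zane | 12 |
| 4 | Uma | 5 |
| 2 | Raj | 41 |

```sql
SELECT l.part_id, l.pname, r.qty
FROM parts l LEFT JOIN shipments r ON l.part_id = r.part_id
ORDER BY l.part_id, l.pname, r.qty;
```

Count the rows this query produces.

6

LEFT JOIN keeps every row from `parts`; unmatched rows get NULL for `shipments`'s columns.
Matching on l.part_id = r.part_id.
- l[0] part_id=3 → no match; kept with NULLs on the r side.
- l[1] part_id=9 → 1 match(es) in r → 1 row(s).
- l[2] part_id=1 → 1 match(es) in r → 1 row(s).
- l[3] part_id=1 → 1 match(es) in r → 1 row(s).
- l[4] part_id=9 → 1 match(es) in r → 1 row(s).
- l[5] part_id=1 → 1 match(es) in r → 1 row(s).
Total: 5 matched + 1 padded = 6 rows.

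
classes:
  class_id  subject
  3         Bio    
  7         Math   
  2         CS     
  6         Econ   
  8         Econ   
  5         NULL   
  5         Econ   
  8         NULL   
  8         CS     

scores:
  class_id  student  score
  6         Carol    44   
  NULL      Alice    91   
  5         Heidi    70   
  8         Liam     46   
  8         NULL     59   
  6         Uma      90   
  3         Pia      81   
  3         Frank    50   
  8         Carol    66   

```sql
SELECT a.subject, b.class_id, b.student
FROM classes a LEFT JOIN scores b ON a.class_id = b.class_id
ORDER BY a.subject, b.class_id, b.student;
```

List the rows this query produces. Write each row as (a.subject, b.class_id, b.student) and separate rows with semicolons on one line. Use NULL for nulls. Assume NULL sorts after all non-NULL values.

(Bio, 3, Frank); (Bio, 3, Pia); (CS, 8, Carol); (CS, 8, Liam); (CS, 8, NULL); (CS, NULL, NULL); (Econ, 5, Heidi); (Econ, 6, Carol); (Econ, 6, Uma); (Econ, 8, Carol); (Econ, 8, Liam); (Econ, 8, NULL); (Math, NULL, NULL); (NULL, 5, Heidi); (NULL, 8, Carol); (NULL, 8, Liam); (NULL, 8, NULL)

LEFT JOIN keeps every row from `classes`; unmatched rows get NULL for `scores`'s columns.
Matching on a.class_id = b.class_id. A NULL in a compared column never satisfies the condition.
- a row (class_id=3): matches 2 b row(s) → 2 output row(s).
- a row (class_id=7): no match → kept, b columns NULL.
- a row (class_id=2): no match → kept, b columns NULL.
- a row (class_id=6): matches 2 b row(s) → 2 output row(s).
- a row (class_id=8): matches 3 b row(s) → 3 output row(s).
- a row (class_id=5): matches 1 b row(s) → 1 output row(s).
- a row (class_id=5): matches 1 b row(s) → 1 output row(s).
- a row (class_id=8): matches 3 b row(s) → 3 output row(s).
- a row (class_id=8): matches 3 b row(s) → 3 output row(s).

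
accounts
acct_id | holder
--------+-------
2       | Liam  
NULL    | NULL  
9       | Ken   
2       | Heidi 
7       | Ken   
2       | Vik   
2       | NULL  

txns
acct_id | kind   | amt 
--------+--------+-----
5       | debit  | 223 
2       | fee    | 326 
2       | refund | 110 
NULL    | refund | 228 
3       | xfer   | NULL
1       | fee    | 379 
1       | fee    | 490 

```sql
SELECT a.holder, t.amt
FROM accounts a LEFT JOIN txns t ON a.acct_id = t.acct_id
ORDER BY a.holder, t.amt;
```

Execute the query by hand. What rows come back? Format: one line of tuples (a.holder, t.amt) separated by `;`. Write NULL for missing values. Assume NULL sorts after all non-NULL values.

LEFT JOIN keeps every row from `accounts`; unmatched rows get NULL for `txns`'s columns.
Matching on a.acct_id = t.acct_id. A NULL in a compared column never satisfies the condition.
- a (acct_id=2) pairs with 2 row(s) of t.
- a (acct_id=NULL) has no partner → padded with NULL.
- a (acct_id=9) has no partner → padded with NULL.
- a (acct_id=2) pairs with 2 row(s) of t.
- a (acct_id=7) has no partner → padded with NULL.
- a (acct_id=2) pairs with 2 row(s) of t.
- a (acct_id=2) pairs with 2 row(s) of t.

(Heidi, 110); (Heidi, 326); (Ken, NULL); (Ken, NULL); (Liam, 110); (Liam, 326); (Vik, 110); (Vik, 326); (NULL, 110); (NULL, 326); (NULL, NULL)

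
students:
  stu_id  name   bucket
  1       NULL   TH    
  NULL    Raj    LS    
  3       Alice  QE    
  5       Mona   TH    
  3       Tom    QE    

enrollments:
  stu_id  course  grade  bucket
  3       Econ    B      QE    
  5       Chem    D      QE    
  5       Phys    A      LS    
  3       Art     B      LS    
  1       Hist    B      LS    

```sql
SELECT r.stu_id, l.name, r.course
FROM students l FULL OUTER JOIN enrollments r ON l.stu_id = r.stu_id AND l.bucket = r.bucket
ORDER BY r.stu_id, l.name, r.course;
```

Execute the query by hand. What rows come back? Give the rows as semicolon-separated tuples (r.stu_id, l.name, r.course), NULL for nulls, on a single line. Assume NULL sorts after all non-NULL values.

FULL OUTER JOIN keeps every row from both sides; unmatched rows get NULL for the other side's columns.
Matching on l.stu_id = r.stu_id AND l.bucket = r.bucket. A NULL in a compared column never satisfies the condition.
- l (stu_id=1, bucket=TH) has no partner → padded with NULL.
- l (stu_id=NULL, bucket=LS) has no partner → padded with NULL.
- l (stu_id=3, bucket=QE) pairs with 1 row(s) of r.
- l (stu_id=5, bucket=TH) has no partner → padded with NULL.
- l (stu_id=3, bucket=QE) pairs with 1 row(s) of r.
- 4 r row(s) had no l match → kept, l columns NULL.
After projecting and ordering:
r.stu_id | l.name | r.course
1 | NULL | Hist
3 | Alice | Econ
3 | Tom | Econ
3 | NULL | Art
5 | NULL | Chem
5 | NULL | Phys
NULL | Mona | NULL
NULL | Raj | NULL
NULL | NULL | NULL

(1, NULL, Hist); (3, Alice, Econ); (3, Tom, Econ); (3, NULL, Art); (5, NULL, Chem); (5, NULL, Phys); (NULL, Mona, NULL); (NULL, Raj, NULL); (NULL, NULL, NULL)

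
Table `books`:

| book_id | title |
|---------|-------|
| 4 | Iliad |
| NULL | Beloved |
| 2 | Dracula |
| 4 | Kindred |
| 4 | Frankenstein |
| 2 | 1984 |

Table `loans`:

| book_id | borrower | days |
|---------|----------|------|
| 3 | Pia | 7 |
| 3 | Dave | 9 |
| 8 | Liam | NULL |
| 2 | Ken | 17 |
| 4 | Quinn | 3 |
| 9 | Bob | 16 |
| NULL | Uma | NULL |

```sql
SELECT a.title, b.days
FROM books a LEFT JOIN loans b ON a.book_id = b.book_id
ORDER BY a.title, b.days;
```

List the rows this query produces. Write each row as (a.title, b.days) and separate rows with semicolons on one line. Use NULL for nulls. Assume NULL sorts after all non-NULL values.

LEFT JOIN keeps every row from `books`; unmatched rows get NULL for `loans`'s columns.
Matching on a.book_id = b.book_id. A NULL in a compared column never satisfies the condition.
- a row (book_id=4): matches 1 b row(s) → 1 output row(s).
- a row (book_id=NULL): no match → kept, b columns NULL.
- a row (book_id=2): matches 1 b row(s) → 1 output row(s).
- a row (book_id=4): matches 1 b row(s) → 1 output row(s).
- a row (book_id=4): matches 1 b row(s) → 1 output row(s).
- a row (book_id=2): matches 1 b row(s) → 1 output row(s).
After projecting and ordering:
a.title | b.days
1984 | 17
Beloved | NULL
Dracula | 17
Frankenstein | 3
Iliad | 3
Kindred | 3

(1984, 17); (Beloved, NULL); (Dracula, 17); (Frankenstein, 3); (Iliad, 3); (Kindred, 3)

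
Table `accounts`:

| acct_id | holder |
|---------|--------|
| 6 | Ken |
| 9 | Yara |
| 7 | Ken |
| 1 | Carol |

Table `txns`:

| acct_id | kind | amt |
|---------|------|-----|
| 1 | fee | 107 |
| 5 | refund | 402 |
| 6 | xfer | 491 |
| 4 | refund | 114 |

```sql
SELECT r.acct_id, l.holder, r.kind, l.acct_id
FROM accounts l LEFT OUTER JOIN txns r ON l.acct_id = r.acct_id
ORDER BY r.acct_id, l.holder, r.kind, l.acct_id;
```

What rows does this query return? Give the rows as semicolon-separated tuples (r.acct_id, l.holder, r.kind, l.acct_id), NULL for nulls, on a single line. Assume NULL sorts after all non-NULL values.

(1, Carol, fee, 1); (6, Ken, xfer, 6); (NULL, Ken, NULL, 7); (NULL, Yara, NULL, 9)

LEFT JOIN keeps every row from `accounts`; unmatched rows get NULL for `txns`'s columns.
Matching on l.acct_id = r.acct_id.
Matched pairs: 2; unmatched l rows kept: 2.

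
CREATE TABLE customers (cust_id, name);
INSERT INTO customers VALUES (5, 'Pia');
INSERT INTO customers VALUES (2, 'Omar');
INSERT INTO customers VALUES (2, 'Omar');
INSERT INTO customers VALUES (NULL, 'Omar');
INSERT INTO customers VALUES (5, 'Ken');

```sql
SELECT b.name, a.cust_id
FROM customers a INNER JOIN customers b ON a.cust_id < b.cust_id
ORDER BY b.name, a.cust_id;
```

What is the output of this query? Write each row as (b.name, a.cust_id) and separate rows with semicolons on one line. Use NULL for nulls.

(Ken, 2); (Ken, 2); (Pia, 2); (Pia, 2)

INNER JOIN keeps only pairs where the ON condition holds.
Matching on a.cust_id < b.cust_id. A NULL in a compared column never satisfies the condition.
- a (cust_id=5) has no partner → excluded.
- a (cust_id=2) pairs with 2 row(s) of b.
- a (cust_id=2) pairs with 2 row(s) of b.
- a (cust_id=NULL) has no partner → excluded.
- a (cust_id=5) has no partner → excluded.
After projecting and ordering:
b.name | a.cust_id
Ken | 2
Ken | 2
Pia | 2
Pia | 2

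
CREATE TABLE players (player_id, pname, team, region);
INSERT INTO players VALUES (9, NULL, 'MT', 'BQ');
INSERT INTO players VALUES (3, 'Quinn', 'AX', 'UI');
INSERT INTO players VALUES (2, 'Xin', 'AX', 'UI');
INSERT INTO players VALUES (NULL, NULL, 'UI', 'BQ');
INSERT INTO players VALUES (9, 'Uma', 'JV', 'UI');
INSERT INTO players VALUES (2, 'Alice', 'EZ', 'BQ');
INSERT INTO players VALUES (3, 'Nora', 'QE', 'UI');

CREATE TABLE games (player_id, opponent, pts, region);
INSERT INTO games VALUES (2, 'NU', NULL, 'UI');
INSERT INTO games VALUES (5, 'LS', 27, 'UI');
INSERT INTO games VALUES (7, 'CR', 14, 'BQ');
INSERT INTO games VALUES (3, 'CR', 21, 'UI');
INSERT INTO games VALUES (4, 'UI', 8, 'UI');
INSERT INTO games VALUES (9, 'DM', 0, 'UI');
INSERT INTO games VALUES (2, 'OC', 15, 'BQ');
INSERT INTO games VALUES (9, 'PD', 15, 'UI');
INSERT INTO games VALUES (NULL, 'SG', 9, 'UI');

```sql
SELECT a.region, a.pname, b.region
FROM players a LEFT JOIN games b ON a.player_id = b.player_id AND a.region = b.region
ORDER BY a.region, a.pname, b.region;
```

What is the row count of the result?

8

LEFT JOIN keeps every row from `players`; unmatched rows get NULL for `games`'s columns.
Matching on a.player_id = b.player_id AND a.region = b.region. A NULL in a compared column never satisfies the condition.
- a[0] player_id=9, region=BQ → no match; kept with NULLs on the b side.
- a[1] player_id=3, region=UI → 1 match(es) in b → 1 row(s).
- a[2] player_id=2, region=UI → 1 match(es) in b → 1 row(s).
- a[3] player_id=NULL, region=BQ → no match; kept with NULLs on the b side.
- a[4] player_id=9, region=UI → 2 match(es) in b → 2 row(s).
- a[5] player_id=2, region=BQ → 1 match(es) in b → 1 row(s).
- a[6] player_id=3, region=UI → 1 match(es) in b → 1 row(s).
Total: 6 matched + 2 padded = 8 rows.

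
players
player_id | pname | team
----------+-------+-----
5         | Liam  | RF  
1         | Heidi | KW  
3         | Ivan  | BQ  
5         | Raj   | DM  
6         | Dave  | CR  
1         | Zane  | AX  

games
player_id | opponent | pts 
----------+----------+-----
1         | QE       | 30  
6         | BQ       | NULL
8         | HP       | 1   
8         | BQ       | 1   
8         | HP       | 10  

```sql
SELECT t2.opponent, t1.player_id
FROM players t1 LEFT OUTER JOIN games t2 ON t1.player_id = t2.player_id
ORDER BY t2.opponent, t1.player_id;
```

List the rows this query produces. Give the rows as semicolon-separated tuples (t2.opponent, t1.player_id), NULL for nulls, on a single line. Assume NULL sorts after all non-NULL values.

LEFT JOIN keeps every row from `players`; unmatched rows get NULL for `games`'s columns.
Matching on t1.player_id = t2.player_id.
- t1 (player_id=5) has no partner → padded with NULL.
- t1 (player_id=1) pairs with 1 row(s) of t2.
- t1 (player_id=3) has no partner → padded with NULL.
- t1 (player_id=5) has no partner → padded with NULL.
- t1 (player_id=6) pairs with 1 row(s) of t2.
- t1 (player_id=1) pairs with 1 row(s) of t2.
After projecting and ordering:
t2.opponent | t1.player_id
BQ | 6
QE | 1
QE | 1
NULL | 3
NULL | 5
NULL | 5

(BQ, 6); (QE, 1); (QE, 1); (NULL, 3); (NULL, 5); (NULL, 5)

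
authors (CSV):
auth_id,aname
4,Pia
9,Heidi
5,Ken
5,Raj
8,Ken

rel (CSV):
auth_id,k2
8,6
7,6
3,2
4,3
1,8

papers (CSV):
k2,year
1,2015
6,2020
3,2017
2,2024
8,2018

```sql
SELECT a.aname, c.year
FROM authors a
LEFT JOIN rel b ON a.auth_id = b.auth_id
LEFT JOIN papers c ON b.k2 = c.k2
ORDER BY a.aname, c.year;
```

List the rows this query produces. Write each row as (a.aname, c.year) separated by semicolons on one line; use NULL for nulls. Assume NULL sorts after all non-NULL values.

Evaluate left to right. First `authors a LEFT JOIN rel b` on auth_id: 5 row(s).
Then LEFT JOIN `papers c` on k2: each of those 5 rows is kept; rows whose b.k2 has no match in c get NULL for c's columns.

(Heidi, NULL); (Ken, 2020); (Ken, NULL); (Pia, 2017); (Raj, NULL)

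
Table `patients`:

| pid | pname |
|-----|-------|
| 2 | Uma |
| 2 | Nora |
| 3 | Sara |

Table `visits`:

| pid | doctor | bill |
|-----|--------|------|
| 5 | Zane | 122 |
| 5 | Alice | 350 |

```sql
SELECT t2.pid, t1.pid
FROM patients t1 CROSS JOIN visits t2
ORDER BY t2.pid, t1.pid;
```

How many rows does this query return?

6

CROSS JOIN pairs every row of `patients` with every row of `visits`: 3 × 2 = 6 rows.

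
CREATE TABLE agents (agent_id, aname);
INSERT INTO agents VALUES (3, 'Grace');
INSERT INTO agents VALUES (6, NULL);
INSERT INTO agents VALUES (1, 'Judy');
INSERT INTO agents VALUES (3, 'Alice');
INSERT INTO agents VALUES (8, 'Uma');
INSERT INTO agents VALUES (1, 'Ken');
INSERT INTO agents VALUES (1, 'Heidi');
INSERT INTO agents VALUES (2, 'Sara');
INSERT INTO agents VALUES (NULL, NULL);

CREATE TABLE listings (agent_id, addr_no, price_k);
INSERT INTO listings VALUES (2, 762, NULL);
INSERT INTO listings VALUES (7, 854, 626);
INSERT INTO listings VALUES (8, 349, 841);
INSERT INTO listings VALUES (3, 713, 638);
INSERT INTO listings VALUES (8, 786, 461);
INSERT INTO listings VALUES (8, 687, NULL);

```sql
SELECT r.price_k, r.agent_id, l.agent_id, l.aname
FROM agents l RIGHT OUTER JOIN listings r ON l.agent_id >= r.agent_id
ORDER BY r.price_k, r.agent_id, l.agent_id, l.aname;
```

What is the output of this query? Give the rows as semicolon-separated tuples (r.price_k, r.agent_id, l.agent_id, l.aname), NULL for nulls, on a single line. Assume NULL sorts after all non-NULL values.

(461, 8, 8, Uma); (626, 7, 8, Uma); (638, 3, 3, Alice); (638, 3, 3, Grace); (638, 3, 6, NULL); (638, 3, 8, Uma); (841, 8, 8, Uma); (NULL, 2, 2, Sara); (NULL, 2, 3, Alice); (NULL, 2, 3, Grace); (NULL, 2, 6, NULL); (NULL, 2, 8, Uma); (NULL, 8, 8, Uma)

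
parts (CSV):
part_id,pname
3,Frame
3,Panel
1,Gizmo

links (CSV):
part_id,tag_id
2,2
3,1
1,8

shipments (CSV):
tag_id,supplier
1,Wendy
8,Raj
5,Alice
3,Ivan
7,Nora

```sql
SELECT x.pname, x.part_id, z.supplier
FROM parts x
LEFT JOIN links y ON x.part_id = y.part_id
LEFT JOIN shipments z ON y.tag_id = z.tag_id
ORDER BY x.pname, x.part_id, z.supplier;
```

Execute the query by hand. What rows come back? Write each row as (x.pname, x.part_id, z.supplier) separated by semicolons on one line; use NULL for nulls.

(Frame, 3, Wendy); (Gizmo, 1, Raj); (Panel, 3, Wendy)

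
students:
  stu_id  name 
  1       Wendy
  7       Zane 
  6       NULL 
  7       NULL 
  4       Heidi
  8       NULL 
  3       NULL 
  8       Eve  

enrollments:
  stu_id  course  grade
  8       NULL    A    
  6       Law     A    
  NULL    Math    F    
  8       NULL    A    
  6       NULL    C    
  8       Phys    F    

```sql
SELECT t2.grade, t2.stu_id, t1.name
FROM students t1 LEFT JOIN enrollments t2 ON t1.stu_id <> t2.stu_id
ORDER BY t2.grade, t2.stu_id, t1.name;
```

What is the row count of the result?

LEFT JOIN keeps every row from `students`; unmatched rows get NULL for `enrollments`'s columns.
Matching on t1.stu_id <> t2.stu_id. A NULL in a compared column never satisfies the condition.
Matched pairs: 32; unmatched t1 rows kept: 0.
Total: 32 rows.

32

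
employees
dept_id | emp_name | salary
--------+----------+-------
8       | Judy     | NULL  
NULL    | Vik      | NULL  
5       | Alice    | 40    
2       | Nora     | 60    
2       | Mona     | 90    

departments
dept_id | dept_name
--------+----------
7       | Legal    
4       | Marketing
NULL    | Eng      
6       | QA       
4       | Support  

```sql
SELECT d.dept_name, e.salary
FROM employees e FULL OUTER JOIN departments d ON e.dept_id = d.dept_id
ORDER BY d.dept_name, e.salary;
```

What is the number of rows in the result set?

FULL OUTER JOIN keeps every row from both sides; unmatched rows get NULL for the other side's columns.
Matching on e.dept_id = d.dept_id. A NULL in a compared column never satisfies the condition.
- e (dept_id=8) has no partner → padded with NULL.
- e (dept_id=NULL) has no partner → padded with NULL.
- e (dept_id=5) has no partner → padded with NULL.
- e (dept_id=2) has no partner → padded with NULL.
- e (dept_id=2) has no partner → padded with NULL.
- plus 5 unmatched d row(s), each kept with NULL e columns.
Total: 0 matched + 10 padded = 10 rows.

10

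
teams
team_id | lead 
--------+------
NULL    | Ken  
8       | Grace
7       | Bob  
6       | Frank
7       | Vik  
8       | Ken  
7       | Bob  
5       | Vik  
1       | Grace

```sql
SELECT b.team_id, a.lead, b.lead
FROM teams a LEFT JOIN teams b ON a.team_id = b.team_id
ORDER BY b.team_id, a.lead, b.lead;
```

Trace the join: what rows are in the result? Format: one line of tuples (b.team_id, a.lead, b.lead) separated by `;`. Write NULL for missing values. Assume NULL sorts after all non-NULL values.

(1, Grace, Grace); (5, Vik, Vik); (6, Frank, Frank); (7, Bob, Bob); (7, Bob, Bob); (7, Bob, Bob); (7, Bob, Bob); (7, Bob, Vik); (7, Bob, Vik); (7, Vik, Bob); (7, Vik, Bob); (7, Vik, Vik); (8, Grace, Grace); (8, Grace, Ken); (8, Ken, Grace); (8, Ken, Ken); (NULL, Ken, NULL)

LEFT JOIN keeps every row from `teams a`; unmatched rows get NULL for `teams b`'s columns.
Matching on a.team_id = b.team_id. A NULL in a compared column never satisfies the condition.
Matched pairs: 16; unmatched a rows kept: 1.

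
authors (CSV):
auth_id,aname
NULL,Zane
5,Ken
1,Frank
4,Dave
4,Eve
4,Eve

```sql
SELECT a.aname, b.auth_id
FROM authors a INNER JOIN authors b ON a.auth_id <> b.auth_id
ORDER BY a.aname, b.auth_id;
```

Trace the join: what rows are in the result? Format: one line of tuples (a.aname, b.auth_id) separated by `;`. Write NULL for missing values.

(Dave, 1); (Dave, 5); (Eve, 1); (Eve, 1); (Eve, 5); (Eve, 5); (Frank, 4); (Frank, 4); (Frank, 4); (Frank, 5); (Ken, 1); (Ken, 4); (Ken, 4); (Ken, 4)

INNER JOIN keeps only pairs where the ON condition holds.
Matching on a.auth_id <> b.auth_id. A NULL in a compared column never satisfies the condition.
Matched pairs: 14.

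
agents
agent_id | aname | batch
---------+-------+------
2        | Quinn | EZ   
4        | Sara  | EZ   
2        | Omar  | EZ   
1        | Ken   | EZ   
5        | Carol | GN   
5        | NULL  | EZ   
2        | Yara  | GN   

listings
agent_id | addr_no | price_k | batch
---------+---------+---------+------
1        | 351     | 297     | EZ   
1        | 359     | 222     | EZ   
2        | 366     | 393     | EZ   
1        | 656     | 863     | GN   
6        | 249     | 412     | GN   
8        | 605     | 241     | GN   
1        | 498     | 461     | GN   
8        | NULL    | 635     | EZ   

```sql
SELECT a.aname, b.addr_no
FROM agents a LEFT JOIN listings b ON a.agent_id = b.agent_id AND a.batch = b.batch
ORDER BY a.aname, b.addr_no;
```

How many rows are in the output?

8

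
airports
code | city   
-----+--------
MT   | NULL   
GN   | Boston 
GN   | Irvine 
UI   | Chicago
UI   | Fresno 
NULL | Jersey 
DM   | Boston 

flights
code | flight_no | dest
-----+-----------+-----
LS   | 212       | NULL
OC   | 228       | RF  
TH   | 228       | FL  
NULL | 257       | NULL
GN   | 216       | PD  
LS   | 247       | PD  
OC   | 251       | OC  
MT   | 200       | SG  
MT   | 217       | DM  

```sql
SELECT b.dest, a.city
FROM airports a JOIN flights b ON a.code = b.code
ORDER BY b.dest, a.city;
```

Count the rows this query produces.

4

INNER JOIN keeps only pairs where the ON condition holds.
Matching on a.code = b.code. A NULL in a compared column never satisfies the condition.
Matched pairs: 4.
Total: 4 rows.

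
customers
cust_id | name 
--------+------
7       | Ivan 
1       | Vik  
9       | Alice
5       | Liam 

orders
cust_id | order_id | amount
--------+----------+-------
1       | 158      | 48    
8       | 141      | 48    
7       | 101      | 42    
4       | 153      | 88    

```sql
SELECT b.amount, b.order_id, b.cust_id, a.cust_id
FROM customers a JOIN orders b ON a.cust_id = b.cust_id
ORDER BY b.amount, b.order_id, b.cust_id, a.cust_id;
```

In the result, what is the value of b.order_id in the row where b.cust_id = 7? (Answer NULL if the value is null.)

101

INNER JOIN keeps only pairs where the ON condition holds.
Matching on a.cust_id = b.cust_id.
- a (cust_id=7) pairs with 1 row(s) of b.
- a (cust_id=1) pairs with 1 row(s) of b.
- a (cust_id=9) has no partner → excluded.
- a (cust_id=5) has no partner → excluded.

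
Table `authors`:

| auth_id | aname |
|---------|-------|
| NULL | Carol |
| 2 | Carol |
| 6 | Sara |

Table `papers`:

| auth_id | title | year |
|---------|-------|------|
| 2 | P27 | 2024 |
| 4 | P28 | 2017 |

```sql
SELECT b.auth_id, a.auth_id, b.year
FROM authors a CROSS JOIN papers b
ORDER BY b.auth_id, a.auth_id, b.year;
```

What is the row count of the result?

6

CROSS JOIN pairs every row of `authors` with every row of `papers`: 3 × 2 = 6 rows.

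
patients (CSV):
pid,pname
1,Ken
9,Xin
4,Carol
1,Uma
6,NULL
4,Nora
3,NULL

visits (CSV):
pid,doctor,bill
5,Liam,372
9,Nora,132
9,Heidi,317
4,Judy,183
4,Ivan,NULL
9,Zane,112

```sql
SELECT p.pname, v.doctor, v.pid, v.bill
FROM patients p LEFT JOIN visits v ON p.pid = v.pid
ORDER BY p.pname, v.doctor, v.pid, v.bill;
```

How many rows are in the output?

11

LEFT JOIN keeps every row from `patients`; unmatched rows get NULL for `visits`'s columns.
Matching on p.pid = v.pid.
Matched pairs: 7; unmatched p rows kept: 4.
Total: 7 matched + 4 padded = 11 rows.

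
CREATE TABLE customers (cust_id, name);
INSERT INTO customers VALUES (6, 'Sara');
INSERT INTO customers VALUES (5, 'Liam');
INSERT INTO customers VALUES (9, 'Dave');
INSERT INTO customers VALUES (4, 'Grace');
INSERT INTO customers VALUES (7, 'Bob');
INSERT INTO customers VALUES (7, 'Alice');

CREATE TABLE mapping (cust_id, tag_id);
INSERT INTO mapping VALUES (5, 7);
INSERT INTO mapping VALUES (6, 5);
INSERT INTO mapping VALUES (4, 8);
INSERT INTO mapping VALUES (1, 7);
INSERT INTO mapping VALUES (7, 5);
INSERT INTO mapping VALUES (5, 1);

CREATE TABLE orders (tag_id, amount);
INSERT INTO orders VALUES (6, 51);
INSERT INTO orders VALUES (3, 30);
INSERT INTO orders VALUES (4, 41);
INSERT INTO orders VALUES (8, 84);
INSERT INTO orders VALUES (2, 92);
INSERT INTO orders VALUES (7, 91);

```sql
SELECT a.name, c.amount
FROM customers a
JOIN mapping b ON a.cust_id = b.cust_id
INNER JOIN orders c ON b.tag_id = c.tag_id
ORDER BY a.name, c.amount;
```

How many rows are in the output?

Step 1 — a INNER JOIN b on cust_id → 6 row(s).
Then INNER JOIN `orders c` on tag_id: keep only rows whose b.tag_id appears in c.
Result: 2 row(s).

2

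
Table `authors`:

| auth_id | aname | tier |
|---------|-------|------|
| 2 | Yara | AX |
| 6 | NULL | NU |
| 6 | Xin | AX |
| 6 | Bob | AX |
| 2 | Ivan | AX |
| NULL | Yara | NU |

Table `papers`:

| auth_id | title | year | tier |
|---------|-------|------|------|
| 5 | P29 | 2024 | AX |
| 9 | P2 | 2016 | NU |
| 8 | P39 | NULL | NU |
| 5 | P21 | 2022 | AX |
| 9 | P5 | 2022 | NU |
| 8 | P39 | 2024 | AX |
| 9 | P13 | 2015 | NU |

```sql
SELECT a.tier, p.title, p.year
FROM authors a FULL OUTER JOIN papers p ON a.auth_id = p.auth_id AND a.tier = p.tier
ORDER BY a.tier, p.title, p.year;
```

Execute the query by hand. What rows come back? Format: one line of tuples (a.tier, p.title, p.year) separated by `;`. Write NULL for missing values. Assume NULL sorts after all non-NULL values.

FULL OUTER JOIN keeps every row from both sides; unmatched rows get NULL for the other side's columns.
Matching on a.auth_id = p.auth_id AND a.tier = p.tier. A NULL in a compared column never satisfies the condition.
- a[0] auth_id=2, tier=AX → no match; kept with NULLs on the p side.
- a[1] auth_id=6, tier=NU → no match; kept with NULLs on the p side.
- a[2] auth_id=6, tier=AX → no match; kept with NULLs on the p side.
- a[3] auth_id=6, tier=AX → no match; kept with NULLs on the p side.
- a[4] auth_id=2, tier=AX → no match; kept with NULLs on the p side.
- a[5] auth_id=NULL, tier=NU → no match; kept with NULLs on the p side.
- plus 7 unmatched p row(s), each kept with NULL a columns.

(AX, NULL, NULL); (AX, NULL, NULL); (AX, NULL, NULL); (AX, NULL, NULL); (NU, NULL, NULL); (NU, NULL, NULL); (NULL, P13, 2015); (NULL, P2, 2016); (NULL, P21, 2022); (NULL, P29, 2024); (NULL, P39, 2024); (NULL, P39, NULL); (NULL, P5, 2022)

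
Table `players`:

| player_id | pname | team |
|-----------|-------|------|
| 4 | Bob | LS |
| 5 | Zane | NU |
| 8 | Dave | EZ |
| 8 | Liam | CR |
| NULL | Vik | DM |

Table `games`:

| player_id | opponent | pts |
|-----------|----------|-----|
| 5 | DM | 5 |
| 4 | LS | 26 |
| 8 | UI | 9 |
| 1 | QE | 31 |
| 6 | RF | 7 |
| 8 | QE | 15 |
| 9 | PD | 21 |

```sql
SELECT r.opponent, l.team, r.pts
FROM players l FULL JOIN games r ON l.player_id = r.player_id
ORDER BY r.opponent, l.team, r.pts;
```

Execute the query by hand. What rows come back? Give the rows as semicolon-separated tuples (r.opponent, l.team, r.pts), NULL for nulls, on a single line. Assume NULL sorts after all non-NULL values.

FULL OUTER JOIN keeps every row from both sides; unmatched rows get NULL for the other side's columns.
Matching on l.player_id = r.player_id. A NULL in a compared column never satisfies the condition.
- l (player_id=4) pairs with 1 row(s) of r.
- l (player_id=5) pairs with 1 row(s) of r.
- l (player_id=8) pairs with 2 row(s) of r.
- l (player_id=8) pairs with 2 row(s) of r.
- l (player_id=NULL) has no partner → padded with NULL.
- 3 r row(s) had no l match → kept, l columns NULL.
After projecting and ordering:
r.opponent | l.team | r.pts
DM | NU | 5
LS | LS | 26
PD | NULL | 21
QE | CR | 15
QE | EZ | 15
QE | NULL | 31
RF | NULL | 7
UI | CR | 9
UI | EZ | 9
NULL | DM | NULL

(DM, NU, 5); (LS, LS, 26); (PD, NULL, 21); (QE, CR, 15); (QE, EZ, 15); (QE, NULL, 31); (RF, NULL, 7); (UI, CR, 9); (UI, EZ, 9); (NULL, DM, NULL)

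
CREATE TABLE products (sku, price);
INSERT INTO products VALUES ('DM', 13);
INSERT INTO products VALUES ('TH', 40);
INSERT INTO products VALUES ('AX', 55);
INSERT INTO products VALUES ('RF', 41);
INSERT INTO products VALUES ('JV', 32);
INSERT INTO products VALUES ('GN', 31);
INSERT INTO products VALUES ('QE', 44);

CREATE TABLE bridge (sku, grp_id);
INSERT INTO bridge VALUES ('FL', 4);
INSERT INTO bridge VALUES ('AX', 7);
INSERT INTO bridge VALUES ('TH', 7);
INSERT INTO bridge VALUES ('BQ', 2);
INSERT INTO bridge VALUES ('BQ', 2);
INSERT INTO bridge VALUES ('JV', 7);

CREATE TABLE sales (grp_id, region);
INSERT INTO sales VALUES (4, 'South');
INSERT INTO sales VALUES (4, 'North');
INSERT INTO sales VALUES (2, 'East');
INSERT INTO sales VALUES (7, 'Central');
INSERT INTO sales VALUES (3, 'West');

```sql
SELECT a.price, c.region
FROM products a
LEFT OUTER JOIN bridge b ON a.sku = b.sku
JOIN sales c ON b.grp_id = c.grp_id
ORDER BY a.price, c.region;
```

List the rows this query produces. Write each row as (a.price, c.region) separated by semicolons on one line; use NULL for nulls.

(32, Central); (40, Central); (55, Central)

Joins associate left-to-right: products LEFT JOIN bridge on sku gives 7 intermediate row(s).
Then INNER JOIN `sales c` on grp_id: keep only rows whose b.grp_id appears in c.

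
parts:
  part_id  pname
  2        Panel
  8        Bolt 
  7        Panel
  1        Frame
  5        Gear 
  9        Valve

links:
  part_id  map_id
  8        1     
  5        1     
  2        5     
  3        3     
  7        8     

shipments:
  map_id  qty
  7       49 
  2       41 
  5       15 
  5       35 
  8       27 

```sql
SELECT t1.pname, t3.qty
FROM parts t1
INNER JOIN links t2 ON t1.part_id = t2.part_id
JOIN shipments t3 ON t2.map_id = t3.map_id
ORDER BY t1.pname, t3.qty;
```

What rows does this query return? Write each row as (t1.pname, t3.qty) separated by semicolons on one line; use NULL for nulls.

(Panel, 15); (Panel, 27); (Panel, 35)

Evaluate left to right. First `parts t1 INNER JOIN links t2` on part_id: 4 row(s).
Then INNER JOIN `shipments t3` on map_id: keep only rows whose t2.map_id appears in t3.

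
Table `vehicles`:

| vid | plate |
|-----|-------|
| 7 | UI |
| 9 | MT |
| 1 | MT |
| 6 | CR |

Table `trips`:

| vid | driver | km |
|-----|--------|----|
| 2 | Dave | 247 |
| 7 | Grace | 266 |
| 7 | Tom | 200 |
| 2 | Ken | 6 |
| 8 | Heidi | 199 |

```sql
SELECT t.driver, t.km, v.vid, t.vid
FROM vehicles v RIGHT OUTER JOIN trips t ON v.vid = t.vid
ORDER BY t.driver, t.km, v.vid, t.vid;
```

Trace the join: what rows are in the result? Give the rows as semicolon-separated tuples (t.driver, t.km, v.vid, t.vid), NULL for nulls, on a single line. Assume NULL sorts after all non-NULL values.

(Dave, 247, NULL, 2); (Grace, 266, 7, 7); (Heidi, 199, NULL, 8); (Ken, 6, NULL, 2); (Tom, 200, 7, 7)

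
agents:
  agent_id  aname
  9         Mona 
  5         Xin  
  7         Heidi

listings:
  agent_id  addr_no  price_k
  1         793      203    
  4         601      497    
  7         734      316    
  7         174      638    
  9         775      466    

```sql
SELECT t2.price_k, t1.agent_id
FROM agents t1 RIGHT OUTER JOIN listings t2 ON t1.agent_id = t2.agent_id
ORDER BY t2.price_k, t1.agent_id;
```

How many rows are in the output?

5

RIGHT JOIN keeps every row from `listings`; unmatched rows get NULL for `agents`'s columns.
Matching on t1.agent_id = t2.agent_id.
- t1 row (agent_id=9): matches 1 t2 row(s) → 1 output row(s).
- t1 row (agent_id=5): no match.
- t1 row (agent_id=7): matches 2 t2 row(s) → 2 output row(s).
- 2 t2 row(s) had no t1 match → kept, t1 columns NULL.
Total: 3 matched + 2 padded = 5 rows.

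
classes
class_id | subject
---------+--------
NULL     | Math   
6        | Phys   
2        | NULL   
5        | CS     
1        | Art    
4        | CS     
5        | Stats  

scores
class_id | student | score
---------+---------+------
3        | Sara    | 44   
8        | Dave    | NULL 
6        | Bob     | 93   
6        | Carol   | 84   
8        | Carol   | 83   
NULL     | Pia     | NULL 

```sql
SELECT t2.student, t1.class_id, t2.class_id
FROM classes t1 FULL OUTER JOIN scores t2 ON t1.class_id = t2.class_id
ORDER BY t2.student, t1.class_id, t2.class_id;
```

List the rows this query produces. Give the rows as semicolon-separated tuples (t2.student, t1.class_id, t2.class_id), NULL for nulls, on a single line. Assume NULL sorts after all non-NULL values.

FULL OUTER JOIN keeps every row from both sides; unmatched rows get NULL for the other side's columns.
Matching on t1.class_id = t2.class_id. A NULL in a compared column never satisfies the condition.
- t1 row (class_id=NULL): no match → kept, t2 columns NULL.
- t1 row (class_id=6): matches 2 t2 row(s) → 2 output row(s).
- t1 row (class_id=2): no match → kept, t2 columns NULL.
- t1 row (class_id=5): no match → kept, t2 columns NULL.
- t1 row (class_id=1): no match → kept, t2 columns NULL.
- t1 row (class_id=4): no match → kept, t2 columns NULL.
- t1 row (class_id=5): no match → kept, t2 columns NULL.
- 4 t2 row(s) had no t1 match → kept, t1 columns NULL.

(Bob, 6, 6); (Carol, 6, 6); (Carol, NULL, 8); (Dave, NULL, 8); (Pia, NULL, NULL); (Sara, NULL, 3); (NULL, 1, NULL); (NULL, 2, NULL); (NULL, 4, NULL); (NULL, 5, NULL); (NULL, 5, NULL); (NULL, NULL, NULL)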